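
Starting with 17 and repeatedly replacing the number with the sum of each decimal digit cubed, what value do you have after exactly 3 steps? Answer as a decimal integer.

17 → 1³ + 7³ = 344
344 → 3³ + 4³ + 4³ = 155
155 → 1³ + 5³ + 5³ = 251

251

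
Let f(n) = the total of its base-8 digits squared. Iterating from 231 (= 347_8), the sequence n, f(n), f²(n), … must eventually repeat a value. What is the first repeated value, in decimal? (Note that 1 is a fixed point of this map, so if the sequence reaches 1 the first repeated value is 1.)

16

231 = (3,4,7)_8 → 3² + 4² + 7² = 9 + 16 + 49 = 74
74 = (1,1,2)_8 → 1² + 1² + 2² = 1 + 1 + 4 = 6
6 = (6)_8 → 6² = 36
36 = (4,4)_8 → 4² + 4² = 16 + 16 = 32
32 = (4,0)_8 → 4² + 0² = 16 + 0 = 16
16 = (2,0)_8 → 2² + 0² = 4 + 0 = 4
4 = (4)_8 → 4² = 16  — 16 already appeared earlier.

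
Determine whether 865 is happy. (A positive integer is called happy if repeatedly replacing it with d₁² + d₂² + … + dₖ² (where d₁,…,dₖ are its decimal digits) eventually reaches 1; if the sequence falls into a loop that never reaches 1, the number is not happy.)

not happy

865 → 8² + 6² + 5² = 125
125 → 1² + 2² + 5² = 30
30 → 3² + 0² = 9
9 → 9² = 81
81 → 8² + 1² = 65
65 → 6² + 5² = 61
61 → 6² + 1² = 37
37 → 3² + 7² = 58
58 → 5² + 8² = 89
89 → 8² + 9² = 145
145 → 1² + 4² + 5² = 42
42 → 4² + 2² = 20
20 → 2² + 0² = 4
4 → 4² = 16
16 → 1² + 6² = 37  — 37 already seen; the sequence cycles without reaching 1.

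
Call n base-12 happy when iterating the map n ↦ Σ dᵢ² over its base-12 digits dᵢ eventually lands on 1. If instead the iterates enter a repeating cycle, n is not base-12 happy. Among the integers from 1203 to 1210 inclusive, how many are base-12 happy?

1203: 1203 → 89 → 74 → 40 → 25 → 5 → 25  — not base-12 happy
1204: 1204 → 96 → 64 → 41 → 34 → 104 → 128 → 164 → 66 → 61 → 26 → 8 → 64  — not base-12 happy
1205: 1205 → 105 → 145 → 2 → 4 → 16 → 17 → 26 → 8 → 64 → 41 → 34 → 104 → 128 → 164 → 66 → 61 → 26  — not base-12 happy
1206: 1206 → 116 → 145 → 2 → 4 → 16 → 17 → 26 → 8 → 64 → 41 → 34 → 104 → 128 → 164 → 66 → 61 → 26  — not base-12 happy
1207: 1207 → 129 → 181 → 11 → 121 → 101 → 89 → 74 → 40 → 25 → 5 → 25  — not base-12 happy
1208: 1208 → 144 → 1  — base-12 happy
1209: 1209 → 161 → 27 → 13 → 2 → 4 → 16 → 17 → 26 → 8 → 64 → 41 → 34 → 104 → 128 → 164 → 66 → 61 → 26  — not base-12 happy
1210: 1210 → 180 → 10 → 100 → 80 → 100  — not base-12 happy
base-12 happy: 1208

1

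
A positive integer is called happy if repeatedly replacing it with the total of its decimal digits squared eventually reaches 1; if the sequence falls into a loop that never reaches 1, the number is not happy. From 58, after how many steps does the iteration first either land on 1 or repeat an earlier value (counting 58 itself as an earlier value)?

58 → 5² + 8² = 89
89 → 8² + 9² = 145
145 → 1² + 4² + 5² = 42
42 → 4² + 2² = 20
20 → 2² + 0² = 4
4 → 4² = 16
16 → 1² + 6² = 37
37 → 3² + 7² = 58  — 58 repeats.
That took 8 steps.

8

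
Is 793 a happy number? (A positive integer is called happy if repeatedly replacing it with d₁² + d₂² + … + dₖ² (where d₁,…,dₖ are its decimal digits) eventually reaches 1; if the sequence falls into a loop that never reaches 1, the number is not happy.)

793 → 7² + 9² + 3² = 49 + 81 + 9 = 139
139 → 1² + 3² + 9² = 1 + 9 + 81 = 91
91 → 9² + 1² = 81 + 1 = 82
82 → 8² + 2² = 64 + 4 = 68
68 → 6² + 8² = 36 + 64 = 100
100 → 1² + 0² + 0² = 1 + 0 + 0 = 1  — reached 1.

happy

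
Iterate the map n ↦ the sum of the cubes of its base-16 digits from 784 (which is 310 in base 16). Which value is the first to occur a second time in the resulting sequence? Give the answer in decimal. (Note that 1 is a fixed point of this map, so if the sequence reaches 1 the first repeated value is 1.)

1456

784 = (3,1,0)_16 → 3³ + 1³ + 0³ = 28
28 = (1,12)_16 → 1³ + 12³ = 1729
1729 = (6,12,1)_16 → 6³ + 12³ + 1³ = 1945
1945 = (7,9,9)_16 → 7³ + 9³ + 9³ = 1801
1801 = (7,0,9)_16 → 7³ + 0³ + 9³ = 1072
1072 = (4,3,0)_16 → 4³ + 3³ + 0³ = 91
91 = (5,11)_16 → 5³ + 11³ = 1456
1456 = (5,11,0)_16 → 5³ + 11³ + 0³ = 1456  — 1456 already appeared earlier.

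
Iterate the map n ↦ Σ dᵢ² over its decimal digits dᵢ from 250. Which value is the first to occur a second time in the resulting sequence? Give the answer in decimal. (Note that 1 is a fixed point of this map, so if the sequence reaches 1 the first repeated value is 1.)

250 → 2² + 5² + 0² = 4 + 25 + 0 = 29
29 → 2² + 9² = 4 + 81 = 85
85 → 8² + 5² = 64 + 25 = 89
89 → 8² + 9² = 64 + 81 = 145
145 → 1² + 4² + 5² = 1 + 16 + 25 = 42
42 → 4² + 2² = 16 + 4 = 20
20 → 2² + 0² = 4 + 0 = 4
4 → 4² = 16
16 → 1² + 6² = 1 + 36 = 37
37 → 3² + 7² = 9 + 49 = 58
58 → 5² + 8² = 25 + 64 = 89  — 89 already appeared earlier.

89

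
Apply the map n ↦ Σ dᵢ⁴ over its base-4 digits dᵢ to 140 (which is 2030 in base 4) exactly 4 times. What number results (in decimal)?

140 = (2,0,3,0)_4 → 2⁴ + 0⁴ + 3⁴ + 0⁴ = 97
97 = (1,2,0,1)_4 → 1⁴ + 2⁴ + 0⁴ + 1⁴ = 18
18 = (1,0,2)_4 → 1⁴ + 0⁴ + 2⁴ = 17
17 = (1,0,1)_4 → 1⁴ + 0⁴ + 1⁴ = 2

2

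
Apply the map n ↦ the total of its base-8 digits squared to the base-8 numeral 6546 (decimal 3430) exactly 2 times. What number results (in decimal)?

38

3430 = (6,5,4,6)_8 → 113
113 = (1,6,1)_8 → 38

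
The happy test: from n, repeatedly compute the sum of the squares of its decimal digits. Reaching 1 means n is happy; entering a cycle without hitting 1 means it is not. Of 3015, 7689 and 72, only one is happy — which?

7689

3015: 3015 → 35 → 34 → 25 → 29 → 85 → 89 → 145 → 42 → 20 → 4 → 16 → 37 → 58 → 89  — repeats 89 (not happy)
7689: 7689 → 230 → 13 → 10 → 1  — reaches 1 (happy)
72: 72 → 53 → 34 → 25 → 29 → 85 → 89 → 145 → 42 → 20 → 4 → 16 → 37 → 58 → 89  — repeats 89 (not happy)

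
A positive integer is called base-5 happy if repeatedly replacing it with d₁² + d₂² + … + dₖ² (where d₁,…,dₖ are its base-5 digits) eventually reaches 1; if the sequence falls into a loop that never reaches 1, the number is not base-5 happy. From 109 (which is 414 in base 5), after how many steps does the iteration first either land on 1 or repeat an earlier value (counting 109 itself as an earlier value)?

4

109 = (4,1,4)_5 → 4² + 1² + 4² = 16 + 1 + 16 = 33
33 = (1,1,3)_5 → 1² + 1² + 3² = 1 + 1 + 9 = 11
11 = (2,1)_5 → 2² + 1² = 4 + 1 = 5
5 = (1,0)_5 → 1² + 0² = 1 + 0 = 1  — reached 1.
That took 4 steps.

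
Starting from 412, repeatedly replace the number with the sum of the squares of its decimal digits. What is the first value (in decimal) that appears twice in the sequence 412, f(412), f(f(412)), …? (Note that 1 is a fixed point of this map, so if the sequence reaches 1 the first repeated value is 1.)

89

412 → 4² + 1² + 2² = 21
21 → 2² + 1² = 5
5 → 5² = 25
25 → 2² + 5² = 29
29 → 2² + 9² = 85
85 → 8² + 5² = 89
89 → 8² + 9² = 145
145 → 1² + 4² + 5² = 42
42 → 4² + 2² = 20
20 → 2² + 0² = 4
4 → 4² = 16
16 → 1² + 6² = 37
37 → 3² + 7² = 58
58 → 5² + 8² = 89  — 89 already appeared earlier.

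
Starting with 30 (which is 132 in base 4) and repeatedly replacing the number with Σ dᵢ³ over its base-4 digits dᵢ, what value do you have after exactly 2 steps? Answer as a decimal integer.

30 = (1,3,2)_4 → 36
36 = (2,1,0)_4 → 9

9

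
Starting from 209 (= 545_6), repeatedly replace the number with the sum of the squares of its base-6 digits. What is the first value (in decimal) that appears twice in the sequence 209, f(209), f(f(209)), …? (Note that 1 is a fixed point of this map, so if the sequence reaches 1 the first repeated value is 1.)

26

209 = (5,4,5)_6 → 5² + 4² + 5² = 66
66 = (1,5,0)_6 → 1² + 5² + 0² = 26
26 = (4,2)_6 → 4² + 2² = 20
20 = (3,2)_6 → 3² + 2² = 13
13 = (2,1)_6 → 2² + 1² = 5
5 = (5)_6 → 5² = 25
25 = (4,1)_6 → 4² + 1² = 17
17 = (2,5)_6 → 2² + 5² = 29
29 = (4,5)_6 → 4² + 5² = 41
41 = (1,0,5)_6 → 1² + 0² + 5² = 26  — 26 already appeared earlier.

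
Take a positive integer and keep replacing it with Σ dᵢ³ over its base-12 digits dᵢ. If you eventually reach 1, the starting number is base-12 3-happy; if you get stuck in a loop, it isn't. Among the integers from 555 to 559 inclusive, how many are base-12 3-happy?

1

555: 555 → 1054 → 1370 → 953 → 684 → 793 → 342 → 288 → 8 → 512 → 755 → 1464 → 1008 → 343 → 415 → 1351 → 1136 → 1855 → 1344 → 793  (repeats 793)
556: 556 → 1091 → 1890 → 219 → 244 → 577 → 65 → 250 → 1513 → 1217 → 762 → 368 → 736 → 190 → 1028 → 856 → 1520 → 1728 → 1  (reaches 1)
557: 557 → 1152 → 512 → 755 → 1464 → 1008 → 343 → 415 → 1351 → 1136 → 1855 → 1344 → 793 → 342 → 288 → 8 → 512  (repeats 512)
558: 558 → 1243 → 1198 → 1539 → 1539  (repeats 1539)
559: 559 → 1370 → 953 → 684 → 793 → 342 → 288 → 8 → 512 → 755 → 1464 → 1008 → 343 → 415 → 1351 → 1136 → 1855 → 1344 → 793  (repeats 793)
base-12 3-happy: 556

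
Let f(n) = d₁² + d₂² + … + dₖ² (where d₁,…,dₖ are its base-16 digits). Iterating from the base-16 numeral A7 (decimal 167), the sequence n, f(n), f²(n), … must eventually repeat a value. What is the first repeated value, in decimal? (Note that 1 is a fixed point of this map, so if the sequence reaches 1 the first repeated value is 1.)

167 = (10,7)_16 → 10² + 7² = 149
149 = (9,5)_16 → 9² + 5² = 106
106 = (6,10)_16 → 6² + 10² = 136
136 = (8,8)_16 → 8² + 8² = 128
128 = (8,0)_16 → 8² + 0² = 64
64 = (4,0)_16 → 4² + 0² = 16
16 = (1,0)_16 → 1² + 0² = 1  — reached the fixed point 1.
1 → 1, so 1 is the first repeated value.

1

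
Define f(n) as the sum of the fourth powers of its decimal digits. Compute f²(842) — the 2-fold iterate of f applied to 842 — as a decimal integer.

5729

842 → 8⁴ + 4⁴ + 2⁴ = 4368
4368 → 4⁴ + 3⁴ + 6⁴ + 8⁴ = 5729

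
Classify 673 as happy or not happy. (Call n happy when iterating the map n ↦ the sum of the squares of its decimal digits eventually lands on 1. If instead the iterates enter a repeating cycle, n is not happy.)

673 → 6² + 7² + 3² = 36 + 49 + 9 = 94
94 → 9² + 4² = 81 + 16 = 97
97 → 9² + 7² = 81 + 49 = 130
130 → 1² + 3² + 0² = 1 + 9 + 0 = 10
10 → 1² + 0² = 1 + 0 = 1  — reached 1.

happy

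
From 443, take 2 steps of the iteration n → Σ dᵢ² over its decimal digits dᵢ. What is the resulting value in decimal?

17

443 → 41
41 → 17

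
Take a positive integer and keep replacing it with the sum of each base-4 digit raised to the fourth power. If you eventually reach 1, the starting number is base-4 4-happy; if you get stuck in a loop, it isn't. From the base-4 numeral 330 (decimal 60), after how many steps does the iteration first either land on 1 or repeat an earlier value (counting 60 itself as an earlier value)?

5

60 = (3,3,0)_4 → 3⁴ + 3⁴ + 0⁴ = 81 + 81 + 0 = 162
162 = (2,2,0,2)_4 → 2⁴ + 2⁴ + 0⁴ + 2⁴ = 16 + 16 + 0 + 16 = 48
48 = (3,0,0)_4 → 3⁴ + 0⁴ + 0⁴ = 81 + 0 + 0 = 81
81 = (1,1,0,1)_4 → 1⁴ + 1⁴ + 0⁴ + 1⁴ = 1 + 1 + 0 + 1 = 3
3 = (3)_4 → 3⁴ = 81  — 81 repeats.
That took 5 steps.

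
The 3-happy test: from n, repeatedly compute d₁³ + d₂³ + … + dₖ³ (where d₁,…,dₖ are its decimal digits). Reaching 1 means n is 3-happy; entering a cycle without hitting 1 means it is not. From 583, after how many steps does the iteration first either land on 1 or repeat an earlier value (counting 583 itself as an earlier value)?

583 → 5³ + 8³ + 3³ = 664
664 → 6³ + 6³ + 4³ = 496
496 → 4³ + 9³ + 6³ = 1009
1009 → 1³ + 0³ + 0³ + 9³ = 730
730 → 7³ + 3³ + 0³ = 370
370 → 3³ + 7³ + 0³ = 370  — 370 repeats.
That took 6 steps.

6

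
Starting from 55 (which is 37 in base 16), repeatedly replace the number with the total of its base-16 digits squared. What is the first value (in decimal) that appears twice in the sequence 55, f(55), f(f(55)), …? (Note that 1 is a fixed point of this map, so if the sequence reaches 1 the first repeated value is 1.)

146

55 = (3,7)_16 → 58
58 = (3,10)_16 → 109
109 = (6,13)_16 → 205
205 = (12,13)_16 → 313
313 = (1,3,9)_16 → 91
91 = (5,11)_16 → 146
146 = (9,2)_16 → 85
85 = (5,5)_16 → 50
50 = (3,2)_16 → 13
13 = (13)_16 → 169
169 = (10,9)_16 → 181
181 = (11,5)_16 → 146  — 146 already appeared earlier.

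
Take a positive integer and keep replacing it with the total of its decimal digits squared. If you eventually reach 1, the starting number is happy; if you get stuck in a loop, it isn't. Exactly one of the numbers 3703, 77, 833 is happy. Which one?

3703: 3703 → 67 → 85 → 89 → 145 → 42 → 20 → 4 → 16 → 37 → 58 → 89  — repeats 89 (not happy)
77: 77 → 98 → 145 → 42 → 20 → 4 → 16 → 37 → 58 → 89 → 145  — repeats 145 (not happy)
833: 833 → 82 → 68 → 100 → 1  — reaches 1 (happy)

833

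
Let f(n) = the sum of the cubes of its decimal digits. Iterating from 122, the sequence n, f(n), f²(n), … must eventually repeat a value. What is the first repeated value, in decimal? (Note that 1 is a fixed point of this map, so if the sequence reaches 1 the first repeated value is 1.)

122 → 1³ + 2³ + 2³ = 17
17 → 1³ + 7³ = 344
344 → 3³ + 4³ + 4³ = 155
155 → 1³ + 5³ + 5³ = 251
251 → 2³ + 5³ + 1³ = 134
134 → 1³ + 3³ + 4³ = 92
92 → 9³ + 2³ = 737
737 → 7³ + 3³ + 7³ = 713
713 → 7³ + 1³ + 3³ = 371
371 → 3³ + 7³ + 1³ = 371  — 371 already appeared earlier.

371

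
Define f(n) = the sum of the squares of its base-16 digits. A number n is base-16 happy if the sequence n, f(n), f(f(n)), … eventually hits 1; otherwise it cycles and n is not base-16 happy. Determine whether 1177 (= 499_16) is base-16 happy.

1177 = (4,9,9)_16 → 178
178 = (11,2)_16 → 125
125 = (7,13)_16 → 218
218 = (13,10)_16 → 269
269 = (1,0,13)_16 → 170
170 = (10,10)_16 → 200
200 = (12,8)_16 → 208
208 = (13,0)_16 → 169
169 = (10,9)_16 → 181
181 = (11,5)_16 → 146
146 = (9,2)_16 → 85
85 = (5,5)_16 → 50
50 = (3,2)_16 → 13
13 = (13)_16 → 169  — 169 already seen; the sequence cycles without reaching 1.

not base-16 happy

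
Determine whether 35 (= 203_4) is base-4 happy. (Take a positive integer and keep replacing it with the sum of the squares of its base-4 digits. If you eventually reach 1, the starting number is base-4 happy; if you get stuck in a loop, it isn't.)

35 = (2,0,3)_4 → 2² + 0² + 3² = 4 + 0 + 9 = 13
13 = (3,1)_4 → 3² + 1² = 9 + 1 = 10
10 = (2,2)_4 → 2² + 2² = 4 + 4 = 8
8 = (2,0)_4 → 2² + 0² = 4 + 0 = 4
4 = (1,0)_4 → 1² + 0² = 1 + 0 = 1  — reached 1.

base-4 happy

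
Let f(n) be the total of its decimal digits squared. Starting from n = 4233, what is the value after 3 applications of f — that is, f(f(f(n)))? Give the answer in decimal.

58

4233 → 4² + 2² + 3² + 3² = 38
38 → 3² + 8² = 73
73 → 7² + 3² = 58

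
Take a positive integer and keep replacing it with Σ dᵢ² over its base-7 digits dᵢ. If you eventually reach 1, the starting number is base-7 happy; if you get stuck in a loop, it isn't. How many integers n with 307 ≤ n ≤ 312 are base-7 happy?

1

307: 307 → 73 → 19 → 29 → 17 → 13 → 37 → 29  — not base-7 happy
308: 308 → 40 → 50 → 2 → 4 → 16 → 8 → 2  — not base-7 happy
309: 309 → 41 → 61 → 27 → 45 → 45  — not base-7 happy
310: 310 → 44 → 40 → 50 → 2 → 4 → 16 → 8 → 2  — not base-7 happy
311: 311 → 49 → 1  — base-7 happy
312: 312 → 56 → 2 → 4 → 16 → 8 → 2  — not base-7 happy
base-7 happy: 311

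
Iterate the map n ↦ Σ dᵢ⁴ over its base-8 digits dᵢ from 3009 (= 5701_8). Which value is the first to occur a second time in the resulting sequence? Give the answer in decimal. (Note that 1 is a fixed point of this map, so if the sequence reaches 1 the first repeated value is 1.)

3009 = (5,7,0,1)_8 → 5⁴ + 7⁴ + 0⁴ + 1⁴ = 625 + 2401 + 0 + 1 = 3027
3027 = (5,7,2,3)_8 → 5⁴ + 7⁴ + 2⁴ + 3⁴ = 625 + 2401 + 16 + 81 = 3123
3123 = (6,0,6,3)_8 → 6⁴ + 0⁴ + 6⁴ + 3⁴ = 1296 + 0 + 1296 + 81 = 2673
2673 = (5,1,6,1)_8 → 5⁴ + 1⁴ + 6⁴ + 1⁴ = 625 + 1 + 1296 + 1 = 1923
1923 = (3,6,0,3)_8 → 3⁴ + 6⁴ + 0⁴ + 3⁴ = 81 + 1296 + 0 + 81 = 1458
1458 = (2,6,6,2)_8 → 2⁴ + 6⁴ + 6⁴ + 2⁴ = 16 + 1296 + 1296 + 16 = 2624
2624 = (5,1,0,0)_8 → 5⁴ + 1⁴ + 0⁴ + 0⁴ = 625 + 1 + 0 + 0 = 626
626 = (1,1,6,2)_8 → 1⁴ + 1⁴ + 6⁴ + 2⁴ = 1 + 1 + 1296 + 16 = 1314
1314 = (2,4,4,2)_8 → 2⁴ + 4⁴ + 4⁴ + 2⁴ = 16 + 256 + 256 + 16 = 544
544 = (1,0,4,0)_8 → 1⁴ + 0⁴ + 4⁴ + 0⁴ = 1 + 0 + 256 + 0 = 257
257 = (4,0,1)_8 → 4⁴ + 0⁴ + 1⁴ = 256 + 0 + 1 = 257  — 257 already appeared earlier.

257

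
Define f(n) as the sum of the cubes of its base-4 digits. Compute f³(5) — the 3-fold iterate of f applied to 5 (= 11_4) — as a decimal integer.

5 = (1,1)_4 → 1³ + 1³ = 1 + 1 = 2
2 = (2)_4 → 2³ = 8
8 = (2,0)_4 → 2³ + 0³ = 8 + 0 = 8

8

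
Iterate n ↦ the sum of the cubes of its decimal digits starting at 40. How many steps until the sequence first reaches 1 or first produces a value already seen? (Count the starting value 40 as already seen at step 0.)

7

40 → 4³ + 0³ = 64 + 0 = 64
64 → 6³ + 4³ = 216 + 64 = 280
280 → 2³ + 8³ + 0³ = 8 + 512 + 0 = 520
520 → 5³ + 2³ + 0³ = 125 + 8 + 0 = 133
133 → 1³ + 3³ + 3³ = 1 + 27 + 27 = 55
55 → 5³ + 5³ = 125 + 125 = 250
250 → 2³ + 5³ + 0³ = 8 + 125 + 0 = 133  — 133 repeats.
That took 7 steps.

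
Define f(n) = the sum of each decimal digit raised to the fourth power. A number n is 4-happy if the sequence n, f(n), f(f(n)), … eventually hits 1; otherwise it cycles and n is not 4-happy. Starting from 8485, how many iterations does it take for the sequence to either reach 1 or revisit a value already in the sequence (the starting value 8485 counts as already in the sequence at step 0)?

12

8485 → 9073
9073 → 9043
9043 → 6898
6898 → 16049
16049 → 8114
8114 → 4354
4354 → 1218
1218 → 4114
4114 → 514
514 → 882
882 → 8208
8208 → 8208  — 8208 repeats.
That took 12 steps.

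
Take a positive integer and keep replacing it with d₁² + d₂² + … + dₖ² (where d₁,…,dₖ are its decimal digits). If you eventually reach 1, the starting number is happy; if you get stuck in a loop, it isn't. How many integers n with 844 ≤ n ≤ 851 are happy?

1

844: 844 → 96 → 117 → 51 → 26 → 40 → 16 → 37 → 58 → 89 → 145 → 42 → 20 → 4 → 16  — not happy
845: 845 → 105 → 26 → 40 → 16 → 37 → 58 → 89 → 145 → 42 → 20 → 4 → 16  — not happy
846: 846 → 116 → 38 → 73 → 58 → 89 → 145 → 42 → 20 → 4 → 16 → 37 → 58  — not happy
847: 847 → 129 → 86 → 100 → 1  — happy
848: 848 → 144 → 33 → 18 → 65 → 61 → 37 → 58 → 89 → 145 → 42 → 20 → 4 → 16 → 37  — not happy
849: 849 → 161 → 38 → 73 → 58 → 89 → 145 → 42 → 20 → 4 → 16 → 37 → 58  — not happy
850: 850 → 89 → 145 → 42 → 20 → 4 → 16 → 37 → 58 → 89  — not happy
851: 851 → 90 → 81 → 65 → 61 → 37 → 58 → 89 → 145 → 42 → 20 → 4 → 16 → 37  — not happy
happy: 847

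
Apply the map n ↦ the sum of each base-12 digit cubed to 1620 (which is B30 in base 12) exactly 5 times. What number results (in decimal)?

1620 = (11,3,0)_12 → 1358
1358 = (9,5,2)_12 → 862
862 = (5,11,10)_12 → 2456
2456 = (1,5,0,8)_12 → 638
638 = (4,5,2)_12 → 197

197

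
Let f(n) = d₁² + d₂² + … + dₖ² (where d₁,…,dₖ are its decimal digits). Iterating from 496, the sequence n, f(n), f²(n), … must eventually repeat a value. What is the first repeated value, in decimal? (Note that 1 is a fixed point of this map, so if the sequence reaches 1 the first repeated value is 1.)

1

496 → 4² + 9² + 6² = 133
133 → 1² + 3² + 3² = 19
19 → 1² + 9² = 82
82 → 8² + 2² = 68
68 → 6² + 8² = 100
100 → 1² + 0² + 0² = 1  — reached the fixed point 1.
1 → 1, so 1 is the first repeated value.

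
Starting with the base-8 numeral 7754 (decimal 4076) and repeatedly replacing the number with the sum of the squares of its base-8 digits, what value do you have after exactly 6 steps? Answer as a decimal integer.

13

4076 = (7,7,5,4)_8 → 7² + 7² + 5² + 4² = 139
139 = (2,1,3)_8 → 2² + 1² + 3² = 14
14 = (1,6)_8 → 1² + 6² = 37
37 = (4,5)_8 → 4² + 5² = 41
41 = (5,1)_8 → 5² + 1² = 26
26 = (3,2)_8 → 3² + 2² = 13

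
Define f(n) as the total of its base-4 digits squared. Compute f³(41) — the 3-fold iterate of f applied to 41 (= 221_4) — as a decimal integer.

41 = (2,2,1)_4 → 9
9 = (2,1)_4 → 5
5 = (1,1)_4 → 2

2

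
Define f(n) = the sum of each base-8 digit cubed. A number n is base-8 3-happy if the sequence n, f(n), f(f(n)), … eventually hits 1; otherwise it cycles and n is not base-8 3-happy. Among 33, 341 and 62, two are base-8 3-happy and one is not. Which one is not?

62

33: 33 → 65 → 2 → 8 → 1  — reaches 1 (base-8 3-happy)
341: 341 → 258 → 72 → 2 → 8 → 1  — reaches 1 (base-8 3-happy)
62: 62 → 559 → 469 → 476 → 434 → 440 → 559  — repeats 559 (not base-8 3-happy)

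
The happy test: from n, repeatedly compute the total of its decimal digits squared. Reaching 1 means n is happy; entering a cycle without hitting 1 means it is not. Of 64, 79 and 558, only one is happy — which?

79

64: 64 → 52 → 29 → 85 → 89 → 145 → 42 → 20 → 4 → 16 → 37 → 58 → 89  — repeats 89 (not happy)
79: 79 → 130 → 10 → 1  — reaches 1 (happy)
558: 558 → 114 → 18 → 65 → 61 → 37 → 58 → 89 → 145 → 42 → 20 → 4 → 16 → 37  — repeats 37 (not happy)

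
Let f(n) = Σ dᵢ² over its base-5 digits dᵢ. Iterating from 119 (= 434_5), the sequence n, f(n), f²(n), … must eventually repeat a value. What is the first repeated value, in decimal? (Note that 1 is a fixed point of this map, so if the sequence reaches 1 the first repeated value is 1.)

1

119 = (4,3,4)_5 → 4² + 3² + 4² = 16 + 9 + 16 = 41
41 = (1,3,1)_5 → 1² + 3² + 1² = 1 + 9 + 1 = 11
11 = (2,1)_5 → 2² + 1² = 4 + 1 = 5
5 = (1,0)_5 → 1² + 0² = 1 + 0 = 1  — reached the fixed point 1.
1 → 1, so 1 is the first repeated value.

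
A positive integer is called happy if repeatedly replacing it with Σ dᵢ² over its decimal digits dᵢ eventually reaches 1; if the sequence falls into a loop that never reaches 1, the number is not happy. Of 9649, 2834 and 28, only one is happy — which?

28

9649: 9649 → 214 → 21 → 5 → 25 → 29 → 85 → 89 → 145 → 42 → 20 → 4 → 16 → 37 → 58 → 89  — repeats 89 (not happy)
2834: 2834 → 93 → 90 → 81 → 65 → 61 → 37 → 58 → 89 → 145 → 42 → 20 → 4 → 16 → 37  — repeats 37 (not happy)
28: 28 → 68 → 100 → 1  — reaches 1 (happy)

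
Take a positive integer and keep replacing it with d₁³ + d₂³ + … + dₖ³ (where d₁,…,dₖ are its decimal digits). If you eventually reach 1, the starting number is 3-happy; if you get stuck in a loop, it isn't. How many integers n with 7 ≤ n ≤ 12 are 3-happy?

7: 7 → 343 → 118 → 514 → 190 → 730 → 370 → 370  — not 3-happy
8: 8 → 512 → 134 → 92 → 737 → 713 → 371 → 371  — not 3-happy
9: 9 → 729 → 1080 → 513 → 153 → 153  — not 3-happy
10: 10 → 1  — 3-happy
11: 11 → 2 → 8 → 512 → 134 → 92 → 737 → 713 → 371 → 371  — not 3-happy
12: 12 → 9 → 729 → 1080 → 513 → 153 → 153  — not 3-happy
3-happy: 10

1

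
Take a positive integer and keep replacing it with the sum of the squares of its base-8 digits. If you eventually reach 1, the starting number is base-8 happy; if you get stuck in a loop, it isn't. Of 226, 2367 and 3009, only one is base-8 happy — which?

2367

226: 226 → 29 → 34 → 20 → 20  — repeats 20 (not base-8 happy)
2367: 2367 → 130 → 8 → 1  — reaches 1 (base-8 happy)
3009: 3009 → 75 → 11 → 10 → 5 → 25 → 10  — repeats 10 (not base-8 happy)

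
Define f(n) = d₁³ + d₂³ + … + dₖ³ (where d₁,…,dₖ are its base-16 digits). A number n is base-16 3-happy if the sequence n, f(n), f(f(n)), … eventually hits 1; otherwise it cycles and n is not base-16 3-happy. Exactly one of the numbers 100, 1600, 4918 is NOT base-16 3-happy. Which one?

4918

100: 100 → 280 → 514 → 16 → 1  — reaches 1 (base-16 3-happy)
1600: 1600 → 280 → 514 → 16 → 1  — reaches 1 (base-16 3-happy)
4918: 4918 → 271 → 3376 → 2224 → 1843 → 397 → 2710 → 1945 → 1801 → 1072 → 91 → 1456 → 1456  — repeats 1456 (not base-16 3-happy)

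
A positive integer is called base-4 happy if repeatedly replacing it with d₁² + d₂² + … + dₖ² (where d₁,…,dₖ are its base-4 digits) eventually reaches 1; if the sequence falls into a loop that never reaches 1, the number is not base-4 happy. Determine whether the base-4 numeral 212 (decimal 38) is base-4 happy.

base-4 happy

38 = (2,1,2)_4 → 2² + 1² + 2² = 9
9 = (2,1)_4 → 2² + 1² = 5
5 = (1,1)_4 → 1² + 1² = 2
2 = (2)_4 → 2² = 4
4 = (1,0)_4 → 1² + 0² = 1  — reached 1.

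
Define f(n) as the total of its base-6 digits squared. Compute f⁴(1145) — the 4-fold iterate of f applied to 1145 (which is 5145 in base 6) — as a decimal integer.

1145 = (5,1,4,5)_6 → 5² + 1² + 4² + 5² = 25 + 1 + 16 + 25 = 67
67 = (1,5,1)_6 → 1² + 5² + 1² = 1 + 25 + 1 = 27
27 = (4,3)_6 → 4² + 3² = 16 + 9 = 25
25 = (4,1)_6 → 4² + 1² = 16 + 1 = 17

17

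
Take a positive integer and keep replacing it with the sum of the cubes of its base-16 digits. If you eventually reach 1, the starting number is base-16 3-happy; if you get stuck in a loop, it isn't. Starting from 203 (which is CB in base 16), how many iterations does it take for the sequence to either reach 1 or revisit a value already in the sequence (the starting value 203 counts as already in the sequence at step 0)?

203 = (12,11)_16 → 12³ + 11³ = 3059
3059 = (11,15,3)_16 → 11³ + 15³ + 3³ = 4733
4733 = (1,2,7,13)_16 → 1³ + 2³ + 7³ + 13³ = 2549
2549 = (9,15,5)_16 → 9³ + 15³ + 5³ = 4229
4229 = (1,0,8,5)_16 → 1³ + 0³ + 8³ + 5³ = 638
638 = (2,7,14)_16 → 2³ + 7³ + 14³ = 3095
3095 = (12,1,7)_16 → 12³ + 1³ + 7³ = 2072
2072 = (8,1,8)_16 → 8³ + 1³ + 8³ = 1025
1025 = (4,0,1)_16 → 4³ + 0³ + 1³ = 65
65 = (4,1)_16 → 4³ + 1³ = 65  — 65 repeats.
That took 10 steps.

10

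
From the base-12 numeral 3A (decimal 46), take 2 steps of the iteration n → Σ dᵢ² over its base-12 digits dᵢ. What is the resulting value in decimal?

46 = (3,10)_12 → 3² + 10² = 9 + 100 = 109
109 = (9,1)_12 → 9² + 1² = 81 + 1 = 82

82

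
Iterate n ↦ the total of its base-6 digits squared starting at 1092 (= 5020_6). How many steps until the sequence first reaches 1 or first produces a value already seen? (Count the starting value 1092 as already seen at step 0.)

1092 = (5,0,2,0)_6 → 29
29 = (4,5)_6 → 41
41 = (1,0,5)_6 → 26
26 = (4,2)_6 → 20
20 = (3,2)_6 → 13
13 = (2,1)_6 → 5
5 = (5)_6 → 25
25 = (4,1)_6 → 17
17 = (2,5)_6 → 29  — 29 repeats.
That took 9 steps.

9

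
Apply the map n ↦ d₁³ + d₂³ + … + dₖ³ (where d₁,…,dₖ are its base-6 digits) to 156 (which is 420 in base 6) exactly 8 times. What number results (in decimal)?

9

156 = (4,2,0)_6 → 4³ + 2³ + 0³ = 72
72 = (2,0,0)_6 → 2³ + 0³ + 0³ = 8
8 = (1,2)_6 → 1³ + 2³ = 9
9 = (1,3)_6 → 1³ + 3³ = 28
28 = (4,4)_6 → 4³ + 4³ = 128
128 = (3,3,2)_6 → 3³ + 3³ + 2³ = 62
62 = (1,4,2)_6 → 1³ + 4³ + 2³ = 73
73 = (2,0,1)_6 → 2³ + 0³ + 1³ = 9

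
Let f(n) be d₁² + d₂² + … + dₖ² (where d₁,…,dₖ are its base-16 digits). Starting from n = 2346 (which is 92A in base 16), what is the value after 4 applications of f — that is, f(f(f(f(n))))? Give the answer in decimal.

241

2346 = (9,2,10)_16 → 185
185 = (11,9)_16 → 202
202 = (12,10)_16 → 244
244 = (15,4)_16 → 241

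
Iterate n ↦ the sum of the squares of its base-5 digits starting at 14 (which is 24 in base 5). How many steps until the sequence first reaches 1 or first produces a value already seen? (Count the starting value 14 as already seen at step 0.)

14 = (2,4)_5 → 2² + 4² = 20
20 = (4,0)_5 → 4² + 0² = 16
16 = (3,1)_5 → 3² + 1² = 10
10 = (2,0)_5 → 2² + 0² = 4
4 = (4)_5 → 4² = 16  — 16 repeats.
That took 5 steps.

5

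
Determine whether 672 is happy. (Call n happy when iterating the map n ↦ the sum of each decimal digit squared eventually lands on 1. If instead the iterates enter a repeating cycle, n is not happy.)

not happy

672 → 6² + 7² + 2² = 36 + 49 + 4 = 89
89 → 8² + 9² = 64 + 81 = 145
145 → 1² + 4² + 5² = 1 + 16 + 25 = 42
42 → 4² + 2² = 16 + 4 = 20
20 → 2² + 0² = 4 + 0 = 4
4 → 4² = 16
16 → 1² + 6² = 1 + 36 = 37
37 → 3² + 7² = 9 + 49 = 58
58 → 5² + 8² = 25 + 64 = 89  — 89 already seen; the sequence cycles without reaching 1.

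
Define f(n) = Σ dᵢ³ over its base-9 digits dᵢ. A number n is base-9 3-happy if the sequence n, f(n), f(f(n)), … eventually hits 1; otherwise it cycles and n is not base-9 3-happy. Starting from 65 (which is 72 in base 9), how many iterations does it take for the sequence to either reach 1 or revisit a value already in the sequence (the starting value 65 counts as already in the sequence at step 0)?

5

65 = (7,2)_9 → 351
351 = (4,3,0)_9 → 91
91 = (1,1,1)_9 → 3
3 = (3)_9 → 27
27 = (3,0)_9 → 27  — 27 repeats.
That took 5 steps.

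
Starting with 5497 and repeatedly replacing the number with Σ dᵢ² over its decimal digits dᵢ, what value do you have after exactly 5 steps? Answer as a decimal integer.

5497 → 5² + 4² + 9² + 7² = 171
171 → 1² + 7² + 1² = 51
51 → 5² + 1² = 26
26 → 2² + 6² = 40
40 → 4² + 0² = 16

16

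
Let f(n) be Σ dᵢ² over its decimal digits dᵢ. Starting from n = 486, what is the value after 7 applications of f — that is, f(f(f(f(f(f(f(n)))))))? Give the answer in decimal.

42

486 → 4² + 8² + 6² = 116
116 → 1² + 1² + 6² = 38
38 → 3² + 8² = 73
73 → 7² + 3² = 58
58 → 5² + 8² = 89
89 → 8² + 9² = 145
145 → 1² + 4² + 5² = 42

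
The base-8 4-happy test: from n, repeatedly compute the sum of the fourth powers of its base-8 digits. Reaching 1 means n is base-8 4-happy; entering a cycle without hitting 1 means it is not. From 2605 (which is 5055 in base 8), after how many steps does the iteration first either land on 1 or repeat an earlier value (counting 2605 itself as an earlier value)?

6

2605 = (5,0,5,5)_8 → 5⁴ + 0⁴ + 5⁴ + 5⁴ = 625 + 0 + 625 + 625 = 1875
1875 = (3,5,2,3)_8 → 3⁴ + 5⁴ + 2⁴ + 3⁴ = 81 + 625 + 16 + 81 = 803
803 = (1,4,4,3)_8 → 1⁴ + 4⁴ + 4⁴ + 3⁴ = 1 + 256 + 256 + 81 = 594
594 = (1,1,2,2)_8 → 1⁴ + 1⁴ + 2⁴ + 2⁴ = 1 + 1 + 16 + 16 = 34
34 = (4,2)_8 → 4⁴ + 2⁴ = 256 + 16 = 272
272 = (4,2,0)_8 → 4⁴ + 2⁴ + 0⁴ = 256 + 16 + 0 = 272  — 272 repeats.
That took 6 steps.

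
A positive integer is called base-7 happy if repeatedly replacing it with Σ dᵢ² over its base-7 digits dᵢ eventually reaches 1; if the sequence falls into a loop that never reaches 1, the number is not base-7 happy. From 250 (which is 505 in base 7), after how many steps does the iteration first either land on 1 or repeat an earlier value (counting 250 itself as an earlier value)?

6

250 = (5,0,5)_7 → 5² + 0² + 5² = 50
50 = (1,0,1)_7 → 1² + 0² + 1² = 2
2 = (2)_7 → 2² = 4
4 = (4)_7 → 4² = 16
16 = (2,2)_7 → 2² + 2² = 8
8 = (1,1)_7 → 1² + 1² = 2  — 2 repeats.
That took 6 steps.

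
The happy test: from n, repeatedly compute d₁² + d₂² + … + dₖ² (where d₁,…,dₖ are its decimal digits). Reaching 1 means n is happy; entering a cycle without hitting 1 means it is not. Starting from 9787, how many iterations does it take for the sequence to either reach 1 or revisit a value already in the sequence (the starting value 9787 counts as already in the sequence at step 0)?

12

9787 → 9² + 7² + 8² + 7² = 81 + 49 + 64 + 49 = 243
243 → 2² + 4² + 3² = 4 + 16 + 9 = 29
29 → 2² + 9² = 4 + 81 = 85
85 → 8² + 5² = 64 + 25 = 89
89 → 8² + 9² = 64 + 81 = 145
145 → 1² + 4² + 5² = 1 + 16 + 25 = 42
42 → 4² + 2² = 16 + 4 = 20
20 → 2² + 0² = 4 + 0 = 4
4 → 4² = 16
16 → 1² + 6² = 1 + 36 = 37
37 → 3² + 7² = 9 + 49 = 58
58 → 5² + 8² = 25 + 64 = 89  — 89 repeats.
That took 12 steps.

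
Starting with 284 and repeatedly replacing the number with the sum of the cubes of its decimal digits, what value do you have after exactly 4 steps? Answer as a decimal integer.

284 → 2³ + 8³ + 4³ = 584
584 → 5³ + 8³ + 4³ = 701
701 → 7³ + 0³ + 1³ = 344
344 → 3³ + 4³ + 4³ = 155

155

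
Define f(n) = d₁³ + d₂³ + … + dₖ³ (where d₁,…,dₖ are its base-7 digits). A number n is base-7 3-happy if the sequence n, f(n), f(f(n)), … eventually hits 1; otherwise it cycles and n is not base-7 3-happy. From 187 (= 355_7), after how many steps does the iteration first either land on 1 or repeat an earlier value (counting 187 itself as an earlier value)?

8

187 = (3,5,5)_7 → 3³ + 5³ + 5³ = 27 + 125 + 125 = 277
277 = (5,4,4)_7 → 5³ + 4³ + 4³ = 125 + 64 + 64 = 253
253 = (5,1,1)_7 → 5³ + 1³ + 1³ = 125 + 1 + 1 = 127
127 = (2,4,1)_7 → 2³ + 4³ + 1³ = 8 + 64 + 1 = 73
73 = (1,3,3)_7 → 1³ + 3³ + 3³ = 1 + 27 + 27 = 55
55 = (1,0,6)_7 → 1³ + 0³ + 6³ = 1 + 0 + 216 = 217
217 = (4,3,0)_7 → 4³ + 3³ + 0³ = 64 + 27 + 0 = 91
91 = (1,6,0)_7 → 1³ + 6³ + 0³ = 1 + 216 + 0 = 217  — 217 repeats.
That took 8 steps.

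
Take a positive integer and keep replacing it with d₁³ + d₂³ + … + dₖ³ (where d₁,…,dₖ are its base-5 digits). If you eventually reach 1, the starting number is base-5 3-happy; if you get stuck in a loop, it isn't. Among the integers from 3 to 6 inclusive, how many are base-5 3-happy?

3: 3 → 27 → 9 → 65 → 35 → 9  (repeats 9)
4: 4 → 64 → 80 → 28 → 28  (repeats 28)
5: 5 → 1  (reaches 1)
6: 6 → 2 → 8 → 28 → 28  (repeats 28)
base-5 3-happy: 5

1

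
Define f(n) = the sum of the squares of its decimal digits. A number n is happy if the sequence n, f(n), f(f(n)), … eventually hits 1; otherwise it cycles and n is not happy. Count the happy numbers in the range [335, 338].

335: 335 → 43 → 25 → 29 → 85 → 89 → 145 → 42 → 20 → 4 → 16 → 37 → 58 → 89  (repeats 89)
336: 336 → 54 → 41 → 17 → 50 → 25 → 29 → 85 → 89 → 145 → 42 → 20 → 4 → 16 → 37 → 58 → 89  (repeats 89)
337: 337 → 67 → 85 → 89 → 145 → 42 → 20 → 4 → 16 → 37 → 58 → 89  (repeats 89)
338: 338 → 82 → 68 → 100 → 1  (reaches 1)
happy: 338

1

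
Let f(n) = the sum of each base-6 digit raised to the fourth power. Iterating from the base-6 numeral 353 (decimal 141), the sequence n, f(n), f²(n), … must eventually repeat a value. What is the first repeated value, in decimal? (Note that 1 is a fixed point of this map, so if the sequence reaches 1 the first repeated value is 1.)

963

141 = (3,5,3)_6 → 3⁴ + 5⁴ + 3⁴ = 81 + 625 + 81 = 787
787 = (3,3,5,1)_6 → 3⁴ + 3⁴ + 5⁴ + 1⁴ = 81 + 81 + 625 + 1 = 788
788 = (3,3,5,2)_6 → 3⁴ + 3⁴ + 5⁴ + 2⁴ = 81 + 81 + 625 + 16 = 803
803 = (3,4,1,5)_6 → 3⁴ + 4⁴ + 1⁴ + 5⁴ = 81 + 256 + 1 + 625 = 963
963 = (4,2,4,3)_6 → 4⁴ + 2⁴ + 4⁴ + 3⁴ = 256 + 16 + 256 + 81 = 609
609 = (2,4,5,3)_6 → 2⁴ + 4⁴ + 5⁴ + 3⁴ = 16 + 256 + 625 + 81 = 978
978 = (4,3,1,0)_6 → 4⁴ + 3⁴ + 1⁴ + 0⁴ = 256 + 81 + 1 + 0 = 338
338 = (1,3,2,2)_6 → 1⁴ + 3⁴ + 2⁴ + 2⁴ = 1 + 81 + 16 + 16 = 114
114 = (3,1,0)_6 → 3⁴ + 1⁴ + 0⁴ = 81 + 1 + 0 = 82
82 = (2,1,4)_6 → 2⁴ + 1⁴ + 4⁴ = 16 + 1 + 256 = 273
273 = (1,1,3,3)_6 → 1⁴ + 1⁴ + 3⁴ + 3⁴ = 1 + 1 + 81 + 81 = 164
164 = (4,3,2)_6 → 4⁴ + 3⁴ + 2⁴ = 256 + 81 + 16 = 353
353 = (1,3,4,5)_6 → 1⁴ + 3⁴ + 4⁴ + 5⁴ = 1 + 81 + 256 + 625 = 963  — 963 already appeared earlier.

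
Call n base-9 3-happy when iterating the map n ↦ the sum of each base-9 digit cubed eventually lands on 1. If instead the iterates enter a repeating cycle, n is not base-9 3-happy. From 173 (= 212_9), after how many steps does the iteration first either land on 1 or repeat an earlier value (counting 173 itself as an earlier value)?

5

173 = (2,1,2)_9 → 2³ + 1³ + 2³ = 17
17 = (1,8)_9 → 1³ + 8³ = 513
513 = (6,3,0)_9 → 6³ + 3³ + 0³ = 243
243 = (3,0,0)_9 → 3³ + 0³ + 0³ = 27
27 = (3,0)_9 → 3³ + 0³ = 27  — 27 repeats.
That took 5 steps.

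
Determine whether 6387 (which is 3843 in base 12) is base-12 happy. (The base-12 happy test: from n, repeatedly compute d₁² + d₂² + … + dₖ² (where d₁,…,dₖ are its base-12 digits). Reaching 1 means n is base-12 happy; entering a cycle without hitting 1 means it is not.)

not base-12 happy

6387 = (3,8,4,3)_12 → 3² + 8² + 4² + 3² = 98
98 = (8,2)_12 → 8² + 2² = 68
68 = (5,8)_12 → 5² + 8² = 89
89 = (7,5)_12 → 7² + 5² = 74
74 = (6,2)_12 → 6² + 2² = 40
40 = (3,4)_12 → 3² + 4² = 25
25 = (2,1)_12 → 2² + 1² = 5
5 = (5)_12 → 5² = 25  — 25 already seen; the sequence cycles without reaching 1.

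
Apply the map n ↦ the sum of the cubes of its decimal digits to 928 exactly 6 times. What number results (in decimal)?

928 → 9³ + 2³ + 8³ = 1249
1249 → 1³ + 2³ + 4³ + 9³ = 802
802 → 8³ + 0³ + 2³ = 520
520 → 5³ + 2³ + 0³ = 133
133 → 1³ + 3³ + 3³ = 55
55 → 5³ + 5³ = 250

250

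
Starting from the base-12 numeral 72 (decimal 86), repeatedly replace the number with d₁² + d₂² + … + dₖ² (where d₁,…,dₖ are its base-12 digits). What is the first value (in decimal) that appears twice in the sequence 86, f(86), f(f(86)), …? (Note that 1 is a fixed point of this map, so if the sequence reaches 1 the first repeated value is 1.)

86 = (7,2)_12 → 53
53 = (4,5)_12 → 41
41 = (3,5)_12 → 34
34 = (2,10)_12 → 104
104 = (8,8)_12 → 128
128 = (10,8)_12 → 164
164 = (1,1,8)_12 → 66
66 = (5,6)_12 → 61
61 = (5,1)_12 → 26
26 = (2,2)_12 → 8
8 = (8)_12 → 64
64 = (5,4)_12 → 41  — 41 already appeared earlier.

41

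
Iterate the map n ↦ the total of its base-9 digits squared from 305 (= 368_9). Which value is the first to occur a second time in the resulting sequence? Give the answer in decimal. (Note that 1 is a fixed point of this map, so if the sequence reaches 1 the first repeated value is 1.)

305 = (3,6,8)_9 → 109
109 = (1,3,1)_9 → 11
11 = (1,2)_9 → 5
5 = (5)_9 → 25
25 = (2,7)_9 → 53
53 = (5,8)_9 → 89
89 = (1,0,8)_9 → 65
65 = (7,2)_9 → 53  — 53 already appeared earlier.

53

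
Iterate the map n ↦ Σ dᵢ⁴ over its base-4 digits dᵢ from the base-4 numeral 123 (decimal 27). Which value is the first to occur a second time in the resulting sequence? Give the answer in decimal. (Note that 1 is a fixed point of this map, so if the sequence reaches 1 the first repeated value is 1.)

1

27 = (1,2,3)_4 → 1⁴ + 2⁴ + 3⁴ = 1 + 16 + 81 = 98
98 = (1,2,0,2)_4 → 1⁴ + 2⁴ + 0⁴ + 2⁴ = 1 + 16 + 0 + 16 = 33
33 = (2,0,1)_4 → 2⁴ + 0⁴ + 1⁴ = 16 + 0 + 1 = 17
17 = (1,0,1)_4 → 1⁴ + 0⁴ + 1⁴ = 1 + 0 + 1 = 2
2 = (2)_4 → 2⁴ = 16
16 = (1,0,0)_4 → 1⁴ + 0⁴ + 0⁴ = 1 + 0 + 0 = 1  — reached the fixed point 1.
1 → 1, so 1 is the first repeated value.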